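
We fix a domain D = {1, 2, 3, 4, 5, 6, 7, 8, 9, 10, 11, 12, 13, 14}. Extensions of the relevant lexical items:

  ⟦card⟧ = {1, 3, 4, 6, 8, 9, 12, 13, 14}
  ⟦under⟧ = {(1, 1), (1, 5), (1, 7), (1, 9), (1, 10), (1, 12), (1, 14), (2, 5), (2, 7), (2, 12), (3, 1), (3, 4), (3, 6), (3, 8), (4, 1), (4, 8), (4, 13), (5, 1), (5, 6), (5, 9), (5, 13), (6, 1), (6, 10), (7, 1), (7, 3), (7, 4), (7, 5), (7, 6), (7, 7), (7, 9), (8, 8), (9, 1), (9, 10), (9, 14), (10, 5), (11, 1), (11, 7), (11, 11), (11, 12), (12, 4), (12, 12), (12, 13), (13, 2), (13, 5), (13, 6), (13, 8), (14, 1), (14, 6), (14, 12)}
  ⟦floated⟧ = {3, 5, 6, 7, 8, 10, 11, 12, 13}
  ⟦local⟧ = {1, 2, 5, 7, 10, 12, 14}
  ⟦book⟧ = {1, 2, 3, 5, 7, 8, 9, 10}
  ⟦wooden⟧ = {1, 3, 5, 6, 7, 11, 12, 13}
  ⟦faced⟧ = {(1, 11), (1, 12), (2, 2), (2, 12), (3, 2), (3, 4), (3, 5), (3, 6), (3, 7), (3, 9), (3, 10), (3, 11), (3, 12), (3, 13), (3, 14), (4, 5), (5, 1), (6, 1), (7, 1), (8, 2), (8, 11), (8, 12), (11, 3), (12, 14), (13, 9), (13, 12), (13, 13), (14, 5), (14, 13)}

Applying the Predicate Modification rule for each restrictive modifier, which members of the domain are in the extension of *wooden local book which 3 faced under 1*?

{5, 7}

⟦which 3 faced⟧ = {x : ⟨3, x⟩ ∈ ⟦faced⟧} = {2, 4, 5, 6, 7, 9, 10, 11, 12, 13, 14}
⟦under 1⟧ = {x : ⟨x, 1⟩ ∈ ⟦under⟧} = {1, 3, 4, 5, 6, 7, 9, 11, 14}
⟦book⟧ = {1, 2, 3, 5, 7, 8, 9, 10}
… ∩ ⟦which 3 faced⟧ = {1, 2, 3, 5, 7, 8, 9, 10} ∩ {2, 4, 5, 6, 7, 9, 10, 11, 12, 13, 14} = {2, 5, 7, 9, 10}
… ∩ ⟦under 1⟧ = {2, 5, 7, 9, 10} ∩ {1, 3, 4, 5, 6, 7, 9, 11, 14} = {5, 7, 9}
… ∩ ⟦wooden⟧ = {5, 7, 9} ∩ {1, 3, 5, 6, 7, 11, 12, 13} = {5, 7}
… ∩ ⟦local⟧ = {5, 7} ∩ {1, 2, 5, 7, 10, 12, 14} = {5, 7}
So ⟦wooden local book which 3 faced under 1⟧ = {5, 7}.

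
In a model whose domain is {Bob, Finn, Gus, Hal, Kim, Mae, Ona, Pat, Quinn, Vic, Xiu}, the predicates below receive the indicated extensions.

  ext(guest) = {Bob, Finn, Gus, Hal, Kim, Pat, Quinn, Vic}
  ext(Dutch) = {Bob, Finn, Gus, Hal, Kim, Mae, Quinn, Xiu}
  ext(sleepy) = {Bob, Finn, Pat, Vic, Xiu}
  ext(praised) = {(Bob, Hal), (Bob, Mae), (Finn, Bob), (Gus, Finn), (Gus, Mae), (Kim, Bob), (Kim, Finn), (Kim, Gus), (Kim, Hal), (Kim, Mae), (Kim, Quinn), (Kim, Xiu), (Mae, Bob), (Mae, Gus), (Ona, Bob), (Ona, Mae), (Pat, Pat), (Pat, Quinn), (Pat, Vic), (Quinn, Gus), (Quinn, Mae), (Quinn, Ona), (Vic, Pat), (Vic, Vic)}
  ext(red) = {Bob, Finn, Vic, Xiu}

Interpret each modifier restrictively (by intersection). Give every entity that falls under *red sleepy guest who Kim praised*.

{Bob, Finn}

⟦who Kim praised⟧ = {x : ⟨Kim, x⟩ ∈ ⟦praised⟧} = {Bob, Finn, Gus, Hal, Mae, Quinn, Xiu}
⟦guest⟧ = {Bob, Finn, Gus, Hal, Kim, Pat, Quinn, Vic}
… ∩ ⟦who Kim praised⟧ = {Bob, Finn, Gus, Hal, Kim, Pat, Quinn, Vic} ∩ {Bob, Finn, Gus, Hal, Mae, Quinn, Xiu} = {Bob, Finn, Gus, Hal, Quinn}
… ∩ ⟦red⟧ = {Bob, Finn, Gus, Hal, Quinn} ∩ {Bob, Finn, Vic, Xiu} = {Bob, Finn}
… ∩ ⟦sleepy⟧ = {Bob, Finn} ∩ {Bob, Finn, Pat, Vic, Xiu} = {Bob, Finn}
So ⟦red sleepy guest who Kim praised⟧ = {Bob, Finn}.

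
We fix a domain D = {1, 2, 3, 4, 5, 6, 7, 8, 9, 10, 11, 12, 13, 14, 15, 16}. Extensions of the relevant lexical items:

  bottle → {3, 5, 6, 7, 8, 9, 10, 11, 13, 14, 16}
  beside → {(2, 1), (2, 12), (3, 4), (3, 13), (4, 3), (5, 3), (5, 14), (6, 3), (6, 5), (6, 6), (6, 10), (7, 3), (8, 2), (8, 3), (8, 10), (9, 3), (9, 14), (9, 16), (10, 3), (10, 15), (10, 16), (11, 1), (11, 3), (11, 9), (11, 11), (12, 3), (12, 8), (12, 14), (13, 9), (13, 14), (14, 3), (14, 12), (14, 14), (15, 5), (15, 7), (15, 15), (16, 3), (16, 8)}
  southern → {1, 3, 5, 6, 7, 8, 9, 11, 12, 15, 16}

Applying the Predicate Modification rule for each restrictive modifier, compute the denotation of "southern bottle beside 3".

⟦beside 3⟧ = {x : ⟨x, 3⟩ ∈ ⟦beside⟧} = {4, 5, 6, 7, 8, 9, 10, 11, 12, 14, 16}
⟦bottle⟧ = {3, 5, 6, 7, 8, 9, 10, 11, 13, 14, 16}
… ∩ ⟦beside 3⟧ = {3, 5, 6, 7, 8, 9, 10, 11, 13, 14, 16} ∩ {4, 5, 6, 7, 8, 9, 10, 11, 12, 14, 16} = {5, 6, 7, 8, 9, 10, 11, 14, 16}
… ∩ ⟦southern⟧ = {5, 6, 7, 8, 9, 10, 11, 14, 16} ∩ {1, 3, 5, 6, 7, 8, 9, 11, 12, 15, 16} = {5, 6, 7, 8, 9, 11, 16}
So ⟦southern bottle beside 3⟧ = {5, 6, 7, 8, 9, 11, 16}.

{5, 6, 7, 8, 9, 11, 16}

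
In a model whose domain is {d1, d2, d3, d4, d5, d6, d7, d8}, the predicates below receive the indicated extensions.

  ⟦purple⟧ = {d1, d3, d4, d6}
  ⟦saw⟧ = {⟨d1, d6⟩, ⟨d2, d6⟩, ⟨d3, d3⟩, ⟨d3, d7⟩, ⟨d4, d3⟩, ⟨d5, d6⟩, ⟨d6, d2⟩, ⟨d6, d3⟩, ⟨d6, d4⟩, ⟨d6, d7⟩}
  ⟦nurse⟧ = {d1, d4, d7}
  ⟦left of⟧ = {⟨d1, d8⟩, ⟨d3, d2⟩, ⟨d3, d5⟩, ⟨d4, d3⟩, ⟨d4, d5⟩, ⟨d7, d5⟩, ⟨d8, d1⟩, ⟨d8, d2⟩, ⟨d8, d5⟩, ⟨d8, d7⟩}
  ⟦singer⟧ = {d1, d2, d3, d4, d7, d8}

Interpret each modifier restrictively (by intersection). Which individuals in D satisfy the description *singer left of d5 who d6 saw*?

{d3, d4, d7}

⟦left of d5⟧ = {x : ⟨x, d5⟩ ∈ ⟦left of⟧} = {d3, d4, d7, d8}
⟦who d6 saw⟧ = {x : ⟨d6, x⟩ ∈ ⟦saw⟧} = {d2, d3, d4, d7}
⟦singer⟧ = {d1, d2, d3, d4, d7, d8}
… ∩ ⟦left of d5⟧ = {d1, d2, d3, d4, d7, d8} ∩ {d3, d4, d7, d8} = {d3, d4, d7, d8}
… ∩ ⟦who d6 saw⟧ = {d3, d4, d7, d8} ∩ {d2, d3, d4, d7} = {d3, d4, d7}
So ⟦singer left of d5 who d6 saw⟧ = {d3, d4, d7}.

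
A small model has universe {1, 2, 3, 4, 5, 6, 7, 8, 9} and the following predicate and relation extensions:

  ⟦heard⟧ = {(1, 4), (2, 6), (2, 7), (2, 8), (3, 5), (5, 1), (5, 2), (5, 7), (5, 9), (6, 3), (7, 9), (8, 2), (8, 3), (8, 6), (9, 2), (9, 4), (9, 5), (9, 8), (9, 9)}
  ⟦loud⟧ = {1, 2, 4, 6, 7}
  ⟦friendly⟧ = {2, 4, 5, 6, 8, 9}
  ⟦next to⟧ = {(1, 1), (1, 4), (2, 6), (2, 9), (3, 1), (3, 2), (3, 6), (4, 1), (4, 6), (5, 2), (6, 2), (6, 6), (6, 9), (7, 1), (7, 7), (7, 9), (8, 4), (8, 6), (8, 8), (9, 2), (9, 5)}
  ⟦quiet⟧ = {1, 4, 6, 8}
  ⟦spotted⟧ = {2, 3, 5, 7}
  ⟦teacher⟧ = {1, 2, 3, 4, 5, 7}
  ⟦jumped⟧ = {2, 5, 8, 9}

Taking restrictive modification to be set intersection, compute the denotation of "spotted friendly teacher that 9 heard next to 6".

{2}

⟦that 9 heard⟧ = {x : ⟨9, x⟩ ∈ ⟦heard⟧} = {2, 4, 5, 8, 9}
⟦next to 6⟧ = {x : ⟨x, 6⟩ ∈ ⟦next to⟧} = {2, 3, 4, 6, 8}
⟦teacher⟧ = {1, 2, 3, 4, 5, 7}
… ∩ ⟦that 9 heard⟧ = {1, 2, 3, 4, 5, 7} ∩ {2, 4, 5, 8, 9} = {2, 4, 5}
… ∩ ⟦next to 6⟧ = {2, 4, 5} ∩ {2, 3, 4, 6, 8} = {2, 4}
… ∩ ⟦spotted⟧ = {2, 4} ∩ {2, 3, 5, 7} = {2}
… ∩ ⟦friendly⟧ = {2} ∩ {2, 4, 5, 6, 8, 9} = {2}
So ⟦spotted friendly teacher that 9 heard next to 6⟧ = {2}.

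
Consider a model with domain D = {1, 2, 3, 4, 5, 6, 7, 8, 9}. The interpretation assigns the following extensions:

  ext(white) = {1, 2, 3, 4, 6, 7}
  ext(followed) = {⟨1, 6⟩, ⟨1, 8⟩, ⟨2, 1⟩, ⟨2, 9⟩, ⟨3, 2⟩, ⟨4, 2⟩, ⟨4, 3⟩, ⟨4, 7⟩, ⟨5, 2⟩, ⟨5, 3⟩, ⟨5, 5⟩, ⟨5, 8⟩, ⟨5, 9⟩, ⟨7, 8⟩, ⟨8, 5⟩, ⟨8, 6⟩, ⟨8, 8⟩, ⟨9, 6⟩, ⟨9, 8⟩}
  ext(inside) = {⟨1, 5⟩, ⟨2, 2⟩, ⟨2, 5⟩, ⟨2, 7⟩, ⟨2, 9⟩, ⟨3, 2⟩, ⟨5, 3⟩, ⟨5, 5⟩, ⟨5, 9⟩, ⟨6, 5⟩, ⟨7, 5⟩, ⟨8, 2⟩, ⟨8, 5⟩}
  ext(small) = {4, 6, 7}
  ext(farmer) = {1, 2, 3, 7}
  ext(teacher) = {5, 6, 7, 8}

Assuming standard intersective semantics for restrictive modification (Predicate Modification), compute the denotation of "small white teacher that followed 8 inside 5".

{7}

⟦that followed 8⟧ = {x : ⟨x, 8⟩ ∈ ⟦followed⟧} = {1, 5, 7, 8, 9}
⟦inside 5⟧ = {x : ⟨x, 5⟩ ∈ ⟦inside⟧} = {1, 2, 5, 6, 7, 8}
⟦teacher⟧ = {5, 6, 7, 8}
… ∩ ⟦that followed 8⟧ = {5, 6, 7, 8} ∩ {1, 5, 7, 8, 9} = {5, 7, 8}
… ∩ ⟦inside 5⟧ = {5, 7, 8} ∩ {1, 2, 5, 6, 7, 8} = {5, 7, 8}
… ∩ ⟦small⟧ = {5, 7, 8} ∩ {4, 6, 7} = {7}
… ∩ ⟦white⟧ = {7} ∩ {1, 2, 3, 4, 6, 7} = {7}
So ⟦small white teacher that followed 8 inside 5⟧ = {7}.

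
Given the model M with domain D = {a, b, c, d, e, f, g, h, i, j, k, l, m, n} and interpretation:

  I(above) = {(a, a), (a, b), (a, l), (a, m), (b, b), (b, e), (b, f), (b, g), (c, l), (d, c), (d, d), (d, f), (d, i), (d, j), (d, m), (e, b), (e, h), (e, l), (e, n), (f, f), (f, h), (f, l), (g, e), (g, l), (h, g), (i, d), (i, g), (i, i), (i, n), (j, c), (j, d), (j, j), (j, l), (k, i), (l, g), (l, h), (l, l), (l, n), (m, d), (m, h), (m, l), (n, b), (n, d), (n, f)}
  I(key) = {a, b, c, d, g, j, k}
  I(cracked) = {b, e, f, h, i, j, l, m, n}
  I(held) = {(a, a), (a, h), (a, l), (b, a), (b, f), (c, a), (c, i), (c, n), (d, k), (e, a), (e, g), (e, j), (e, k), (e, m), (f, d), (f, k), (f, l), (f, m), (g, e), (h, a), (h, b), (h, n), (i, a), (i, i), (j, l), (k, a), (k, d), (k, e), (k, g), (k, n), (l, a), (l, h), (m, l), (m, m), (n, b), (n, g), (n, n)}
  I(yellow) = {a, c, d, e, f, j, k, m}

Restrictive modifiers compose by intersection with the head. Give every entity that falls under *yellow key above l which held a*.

{a, c}

⟦above l⟧ = {x : ⟨x, l⟩ ∈ ⟦above⟧} = {a, c, e, f, g, j, l, m}
⟦which held a⟧ = {x : ⟨x, a⟩ ∈ ⟦held⟧} = {a, b, c, e, h, i, k, l}
⟦key⟧ = {a, b, c, d, g, j, k}
… ∩ ⟦above l⟧ = {a, b, c, d, g, j, k} ∩ {a, c, e, f, g, j, l, m} = {a, c, g, j}
… ∩ ⟦which held a⟧ = {a, c, g, j} ∩ {a, b, c, e, h, i, k, l} = {a, c}
… ∩ ⟦yellow⟧ = {a, c} ∩ {a, c, d, e, f, j, k, m} = {a, c}
So ⟦yellow key above l which held a⟧ = {a, c}.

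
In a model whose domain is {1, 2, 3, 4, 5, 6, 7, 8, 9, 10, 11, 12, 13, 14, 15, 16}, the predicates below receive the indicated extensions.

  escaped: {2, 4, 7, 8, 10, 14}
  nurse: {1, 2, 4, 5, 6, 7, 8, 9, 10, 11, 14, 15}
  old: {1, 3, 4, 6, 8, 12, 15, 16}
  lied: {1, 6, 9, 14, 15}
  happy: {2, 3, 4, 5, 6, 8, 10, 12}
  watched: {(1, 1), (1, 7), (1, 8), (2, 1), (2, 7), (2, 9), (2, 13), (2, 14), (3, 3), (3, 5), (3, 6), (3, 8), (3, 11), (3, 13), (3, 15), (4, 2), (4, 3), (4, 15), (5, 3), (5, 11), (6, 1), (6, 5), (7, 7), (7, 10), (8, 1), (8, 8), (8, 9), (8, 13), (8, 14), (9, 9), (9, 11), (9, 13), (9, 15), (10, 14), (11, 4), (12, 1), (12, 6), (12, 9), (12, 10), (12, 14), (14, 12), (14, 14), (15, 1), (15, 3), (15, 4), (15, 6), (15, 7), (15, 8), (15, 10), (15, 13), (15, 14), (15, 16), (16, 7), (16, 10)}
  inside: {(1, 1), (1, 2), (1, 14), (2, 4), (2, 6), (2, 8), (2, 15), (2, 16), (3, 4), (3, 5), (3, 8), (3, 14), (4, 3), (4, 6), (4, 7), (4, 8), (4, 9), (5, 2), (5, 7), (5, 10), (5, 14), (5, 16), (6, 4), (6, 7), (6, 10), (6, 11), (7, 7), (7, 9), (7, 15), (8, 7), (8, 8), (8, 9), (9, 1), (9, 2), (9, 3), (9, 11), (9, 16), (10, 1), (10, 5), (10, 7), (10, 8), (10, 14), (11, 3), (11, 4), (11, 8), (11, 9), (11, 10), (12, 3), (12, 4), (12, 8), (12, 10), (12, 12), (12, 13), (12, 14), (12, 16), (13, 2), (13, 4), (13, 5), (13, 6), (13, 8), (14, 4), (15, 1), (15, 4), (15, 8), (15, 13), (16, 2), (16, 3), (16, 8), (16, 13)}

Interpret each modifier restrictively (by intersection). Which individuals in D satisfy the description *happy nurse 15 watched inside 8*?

⟦15 watched⟧ = {x : ⟨15, x⟩ ∈ ⟦watched⟧} = {1, 3, 4, 6, 7, 8, 10, 13, 14, 16}
⟦inside 8⟧ = {x : ⟨x, 8⟩ ∈ ⟦inside⟧} = {2, 3, 4, 8, 10, 11, 12, 13, 15, 16}
⟦nurse⟧ = {1, 2, 4, 5, 6, 7, 8, 9, 10, 11, 14, 15}
… ∩ ⟦15 watched⟧ = {1, 2, 4, 5, 6, 7, 8, 9, 10, 11, 14, 15} ∩ {1, 3, 4, 6, 7, 8, 10, 13, 14, 16} = {1, 4, 6, 7, 8, 10, 14}
… ∩ ⟦inside 8⟧ = {1, 4, 6, 7, 8, 10, 14} ∩ {2, 3, 4, 8, 10, 11, 12, 13, 15, 16} = {4, 8, 10}
… ∩ ⟦happy⟧ = {4, 8, 10} ∩ {2, 3, 4, 5, 6, 8, 10, 12} = {4, 8, 10}
So ⟦happy nurse 15 watched inside 8⟧ = {4, 8, 10}.

{4, 8, 10}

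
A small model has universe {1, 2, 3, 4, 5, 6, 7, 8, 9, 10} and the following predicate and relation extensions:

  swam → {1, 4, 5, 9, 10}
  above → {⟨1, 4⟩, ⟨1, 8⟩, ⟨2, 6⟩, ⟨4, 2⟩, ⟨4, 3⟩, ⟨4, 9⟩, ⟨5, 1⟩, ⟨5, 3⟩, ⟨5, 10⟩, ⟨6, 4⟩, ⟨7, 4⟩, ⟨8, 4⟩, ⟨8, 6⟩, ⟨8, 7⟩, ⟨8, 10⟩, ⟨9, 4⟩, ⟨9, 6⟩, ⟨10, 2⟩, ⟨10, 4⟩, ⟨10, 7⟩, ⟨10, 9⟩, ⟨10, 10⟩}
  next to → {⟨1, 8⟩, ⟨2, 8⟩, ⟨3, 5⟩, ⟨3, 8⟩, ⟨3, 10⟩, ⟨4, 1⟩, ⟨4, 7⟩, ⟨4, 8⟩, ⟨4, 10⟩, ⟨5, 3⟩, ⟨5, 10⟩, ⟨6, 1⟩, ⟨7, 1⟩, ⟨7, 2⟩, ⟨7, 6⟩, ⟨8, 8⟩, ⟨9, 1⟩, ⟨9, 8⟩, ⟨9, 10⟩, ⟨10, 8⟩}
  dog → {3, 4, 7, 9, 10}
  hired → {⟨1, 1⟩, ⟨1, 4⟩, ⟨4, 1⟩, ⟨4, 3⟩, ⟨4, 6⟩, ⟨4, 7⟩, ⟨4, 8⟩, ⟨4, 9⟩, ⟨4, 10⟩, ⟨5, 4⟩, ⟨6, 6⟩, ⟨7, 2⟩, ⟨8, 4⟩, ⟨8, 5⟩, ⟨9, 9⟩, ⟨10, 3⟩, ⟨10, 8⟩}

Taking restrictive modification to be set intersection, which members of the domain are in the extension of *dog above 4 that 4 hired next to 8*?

{9, 10}

⟦above 4⟧ = {x : ⟨x, 4⟩ ∈ ⟦above⟧} = {1, 6, 7, 8, 9, 10}
⟦that 4 hired⟧ = {x : ⟨4, x⟩ ∈ ⟦hired⟧} = {1, 3, 6, 7, 8, 9, 10}
⟦next to 8⟧ = {x : ⟨x, 8⟩ ∈ ⟦next to⟧} = {1, 2, 3, 4, 8, 9, 10}
⟦dog⟧ = {3, 4, 7, 9, 10}
… ∩ ⟦above 4⟧ = {3, 4, 7, 9, 10} ∩ {1, 6, 7, 8, 9, 10} = {7, 9, 10}
… ∩ ⟦that 4 hired⟧ = {7, 9, 10} ∩ {1, 3, 6, 7, 8, 9, 10} = {7, 9, 10}
… ∩ ⟦next to 8⟧ = {7, 9, 10} ∩ {1, 2, 3, 4, 8, 9, 10} = {9, 10}
So ⟦dog above 4 that 4 hired next to 8⟧ = {9, 10}.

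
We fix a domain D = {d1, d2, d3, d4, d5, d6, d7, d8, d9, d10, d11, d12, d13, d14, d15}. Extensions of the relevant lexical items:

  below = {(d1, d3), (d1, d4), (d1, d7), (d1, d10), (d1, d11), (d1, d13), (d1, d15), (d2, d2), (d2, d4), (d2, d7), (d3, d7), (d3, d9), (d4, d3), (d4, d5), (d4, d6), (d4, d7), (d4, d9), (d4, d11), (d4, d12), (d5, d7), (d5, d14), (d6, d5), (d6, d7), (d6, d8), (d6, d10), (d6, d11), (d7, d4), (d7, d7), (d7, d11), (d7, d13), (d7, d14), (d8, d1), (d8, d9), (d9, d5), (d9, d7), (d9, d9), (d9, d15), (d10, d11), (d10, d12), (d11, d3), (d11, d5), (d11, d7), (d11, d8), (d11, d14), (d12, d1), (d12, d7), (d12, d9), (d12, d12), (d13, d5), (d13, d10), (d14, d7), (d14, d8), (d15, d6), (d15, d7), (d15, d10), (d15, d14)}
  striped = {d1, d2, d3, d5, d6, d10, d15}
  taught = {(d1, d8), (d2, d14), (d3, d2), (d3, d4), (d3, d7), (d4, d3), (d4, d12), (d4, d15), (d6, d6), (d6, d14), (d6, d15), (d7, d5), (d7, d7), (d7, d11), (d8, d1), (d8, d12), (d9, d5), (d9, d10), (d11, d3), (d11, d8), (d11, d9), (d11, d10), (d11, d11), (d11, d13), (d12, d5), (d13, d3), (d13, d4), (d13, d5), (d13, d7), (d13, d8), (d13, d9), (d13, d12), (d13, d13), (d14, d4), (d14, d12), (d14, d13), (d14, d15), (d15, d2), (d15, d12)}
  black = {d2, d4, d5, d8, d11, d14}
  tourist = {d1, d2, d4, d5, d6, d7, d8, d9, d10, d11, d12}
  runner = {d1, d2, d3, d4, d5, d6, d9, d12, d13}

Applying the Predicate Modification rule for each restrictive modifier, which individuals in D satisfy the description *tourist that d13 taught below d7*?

⟦that d13 taught⟧ = {x : ⟨d13, x⟩ ∈ ⟦taught⟧} = {d3, d4, d5, d7, d8, d9, d12, d13}
⟦below d7⟧ = {x : ⟨x, d7⟩ ∈ ⟦below⟧} = {d1, d2, d3, d4, d5, d6, d7, d9, d11, d12, d14, d15}
⟦tourist⟧ = {d1, d2, d4, d5, d6, d7, d8, d9, d10, d11, d12}
… ∩ ⟦that d13 taught⟧ = {d1, d2, d4, d5, d6, d7, d8, d9, d10, d11, d12} ∩ {d3, d4, d5, d7, d8, d9, d12, d13} = {d4, d5, d7, d8, d9, d12}
… ∩ ⟦below d7⟧ = {d4, d5, d7, d8, d9, d12} ∩ {d1, d2, d3, d4, d5, d6, d7, d9, d11, d12, d14, d15} = {d4, d5, d7, d9, d12}
So ⟦tourist that d13 taught below d7⟧ = {d4, d5, d7, d9, d12}.

{d4, d5, d7, d9, d12}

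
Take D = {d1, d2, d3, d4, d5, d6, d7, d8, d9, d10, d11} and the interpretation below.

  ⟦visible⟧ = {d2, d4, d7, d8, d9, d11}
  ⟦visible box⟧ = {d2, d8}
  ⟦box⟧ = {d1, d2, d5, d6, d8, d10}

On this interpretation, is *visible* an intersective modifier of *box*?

⟦visible⟧ ∩ ⟦box⟧ = {d2, d4, d7, d8, d9, d11} ∩ {d1, d2, d5, d6, d8, d10} = {d2, d8}
Observed ⟦visible box⟧ = {d2, d8}.
These coincide, so the modifier is intersective here.

yes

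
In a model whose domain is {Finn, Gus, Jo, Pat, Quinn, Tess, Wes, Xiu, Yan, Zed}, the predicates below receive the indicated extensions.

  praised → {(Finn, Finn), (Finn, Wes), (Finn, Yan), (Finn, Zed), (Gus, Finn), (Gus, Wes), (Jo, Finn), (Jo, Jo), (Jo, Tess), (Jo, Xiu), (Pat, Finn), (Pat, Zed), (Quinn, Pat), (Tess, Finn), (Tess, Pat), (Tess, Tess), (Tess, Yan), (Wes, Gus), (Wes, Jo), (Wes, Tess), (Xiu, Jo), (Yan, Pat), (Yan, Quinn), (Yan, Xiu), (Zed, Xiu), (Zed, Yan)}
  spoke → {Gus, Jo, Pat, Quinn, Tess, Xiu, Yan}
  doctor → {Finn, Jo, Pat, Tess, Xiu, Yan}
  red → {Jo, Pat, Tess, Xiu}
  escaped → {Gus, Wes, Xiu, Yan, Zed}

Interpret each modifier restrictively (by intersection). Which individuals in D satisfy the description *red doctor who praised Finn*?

⟦who praised Finn⟧ = {x : ⟨x, Finn⟩ ∈ ⟦praised⟧} = {Finn, Gus, Jo, Pat, Tess}
⟦doctor⟧ = {Finn, Jo, Pat, Tess, Xiu, Yan}
… ∩ ⟦who praised Finn⟧ = {Finn, Jo, Pat, Tess, Xiu, Yan} ∩ {Finn, Gus, Jo, Pat, Tess} = {Finn, Jo, Pat, Tess}
… ∩ ⟦red⟧ = {Finn, Jo, Pat, Tess} ∩ {Jo, Pat, Tess, Xiu} = {Jo, Pat, Tess}
So ⟦red doctor who praised Finn⟧ = {Jo, Pat, Tess}.

{Jo, Pat, Tess}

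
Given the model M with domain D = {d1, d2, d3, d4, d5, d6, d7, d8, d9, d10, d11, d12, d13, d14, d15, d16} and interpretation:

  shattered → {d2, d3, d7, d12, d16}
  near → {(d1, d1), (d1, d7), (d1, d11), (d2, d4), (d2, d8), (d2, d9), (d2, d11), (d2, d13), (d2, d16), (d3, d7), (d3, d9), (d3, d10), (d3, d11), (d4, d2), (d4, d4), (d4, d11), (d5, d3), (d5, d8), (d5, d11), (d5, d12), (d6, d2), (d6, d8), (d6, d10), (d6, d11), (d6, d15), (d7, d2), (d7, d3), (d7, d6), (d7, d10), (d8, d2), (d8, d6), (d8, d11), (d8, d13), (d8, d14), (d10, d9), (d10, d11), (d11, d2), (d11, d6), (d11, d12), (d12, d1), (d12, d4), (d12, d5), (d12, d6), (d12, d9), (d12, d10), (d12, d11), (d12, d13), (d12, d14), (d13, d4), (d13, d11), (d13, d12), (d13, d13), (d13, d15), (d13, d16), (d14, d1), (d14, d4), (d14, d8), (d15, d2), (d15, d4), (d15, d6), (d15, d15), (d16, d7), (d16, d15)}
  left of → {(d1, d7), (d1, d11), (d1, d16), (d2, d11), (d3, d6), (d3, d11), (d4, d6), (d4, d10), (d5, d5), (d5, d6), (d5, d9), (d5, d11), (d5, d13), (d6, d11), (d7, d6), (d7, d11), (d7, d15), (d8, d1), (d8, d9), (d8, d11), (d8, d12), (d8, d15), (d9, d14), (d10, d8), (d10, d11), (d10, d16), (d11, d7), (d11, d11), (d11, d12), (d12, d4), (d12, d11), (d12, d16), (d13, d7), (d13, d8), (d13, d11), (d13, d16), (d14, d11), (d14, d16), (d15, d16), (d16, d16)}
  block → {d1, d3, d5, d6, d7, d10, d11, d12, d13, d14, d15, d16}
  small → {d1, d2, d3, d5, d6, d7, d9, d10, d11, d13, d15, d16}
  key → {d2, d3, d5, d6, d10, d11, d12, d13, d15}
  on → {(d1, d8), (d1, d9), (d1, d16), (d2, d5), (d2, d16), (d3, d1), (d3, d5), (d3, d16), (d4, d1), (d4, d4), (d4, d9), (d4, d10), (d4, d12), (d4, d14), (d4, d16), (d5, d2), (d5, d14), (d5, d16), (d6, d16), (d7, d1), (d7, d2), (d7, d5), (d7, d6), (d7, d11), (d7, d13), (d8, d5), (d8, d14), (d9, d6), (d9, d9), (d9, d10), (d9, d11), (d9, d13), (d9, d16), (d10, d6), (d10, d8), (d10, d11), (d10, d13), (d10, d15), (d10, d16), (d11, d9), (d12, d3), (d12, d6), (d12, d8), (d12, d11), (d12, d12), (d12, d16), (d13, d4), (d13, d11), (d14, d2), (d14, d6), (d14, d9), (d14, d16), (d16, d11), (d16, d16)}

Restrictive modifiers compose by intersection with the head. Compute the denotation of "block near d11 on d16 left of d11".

{d1, d3, d5, d6, d10, d12}

⟦near d11⟧ = {x : ⟨x, d11⟩ ∈ ⟦near⟧} = {d1, d2, d3, d4, d5, d6, d8, d10, d12, d13}
⟦on d16⟧ = {x : ⟨x, d16⟩ ∈ ⟦on⟧} = {d1, d2, d3, d4, d5, d6, d9, d10, d12, d14, d16}
⟦left of d11⟧ = {x : ⟨x, d11⟩ ∈ ⟦left of⟧} = {d1, d2, d3, d5, d6, d7, d8, d10, d11, d12, d13, d14}
⟦block⟧ = {d1, d3, d5, d6, d7, d10, d11, d12, d13, d14, d15, d16}
… ∩ ⟦near d11⟧ = {d1, d3, d5, d6, d7, d10, d11, d12, d13, d14, d15, d16} ∩ {d1, d2, d3, d4, d5, d6, d8, d10, d12, d13} = {d1, d3, d5, d6, d10, d12, d13}
… ∩ ⟦on d16⟧ = {d1, d3, d5, d6, d10, d12, d13} ∩ {d1, d2, d3, d4, d5, d6, d9, d10, d12, d14, d16} = {d1, d3, d5, d6, d10, d12}
… ∩ ⟦left of d11⟧ = {d1, d3, d5, d6, d10, d12} ∩ {d1, d2, d3, d5, d6, d7, d8, d10, d11, d12, d13, d14} = {d1, d3, d5, d6, d10, d12}
So ⟦block near d11 on d16 left of d11⟧ = {d1, d3, d5, d6, d10, d12}.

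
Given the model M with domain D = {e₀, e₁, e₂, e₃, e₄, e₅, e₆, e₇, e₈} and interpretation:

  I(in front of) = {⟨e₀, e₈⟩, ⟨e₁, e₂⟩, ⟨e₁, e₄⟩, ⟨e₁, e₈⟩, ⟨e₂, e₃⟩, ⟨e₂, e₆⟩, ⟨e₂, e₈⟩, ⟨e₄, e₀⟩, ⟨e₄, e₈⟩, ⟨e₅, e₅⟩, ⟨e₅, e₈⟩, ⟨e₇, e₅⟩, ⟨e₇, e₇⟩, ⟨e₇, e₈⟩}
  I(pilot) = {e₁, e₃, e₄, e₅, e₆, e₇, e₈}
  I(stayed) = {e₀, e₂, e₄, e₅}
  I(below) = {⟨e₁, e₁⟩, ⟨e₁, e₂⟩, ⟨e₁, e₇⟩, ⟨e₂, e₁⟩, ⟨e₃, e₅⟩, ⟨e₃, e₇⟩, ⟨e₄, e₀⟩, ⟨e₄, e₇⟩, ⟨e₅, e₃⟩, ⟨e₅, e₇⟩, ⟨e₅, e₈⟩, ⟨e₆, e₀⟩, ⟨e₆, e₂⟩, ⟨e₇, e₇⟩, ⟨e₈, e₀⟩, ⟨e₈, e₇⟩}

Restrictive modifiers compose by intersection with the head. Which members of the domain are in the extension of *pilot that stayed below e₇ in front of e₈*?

⟦that stayed⟧ = ⟦stayed⟧ = {e₀, e₂, e₄, e₅}
⟦below e₇⟧ = {x : ⟨x, e₇⟩ ∈ ⟦below⟧} = {e₁, e₃, e₄, e₅, e₇, e₈}
⟦in front of e₈⟧ = {x : ⟨x, e₈⟩ ∈ ⟦in front of⟧} = {e₀, e₁, e₂, e₄, e₅, e₇}
⟦pilot⟧ = {e₁, e₃, e₄, e₅, e₆, e₇, e₈}
… ∩ ⟦that stayed⟧ = {e₁, e₃, e₄, e₅, e₆, e₇, e₈} ∩ {e₀, e₂, e₄, e₅} = {e₄, e₅}
… ∩ ⟦below e₇⟧ = {e₄, e₅} ∩ {e₁, e₃, e₄, e₅, e₇, e₈} = {e₄, e₅}
… ∩ ⟦in front of e₈⟧ = {e₄, e₅} ∩ {e₀, e₁, e₂, e₄, e₅, e₇} = {e₄, e₅}
So ⟦pilot that stayed below e₇ in front of e₈⟧ = {e₄, e₅}.

{e₄, e₅}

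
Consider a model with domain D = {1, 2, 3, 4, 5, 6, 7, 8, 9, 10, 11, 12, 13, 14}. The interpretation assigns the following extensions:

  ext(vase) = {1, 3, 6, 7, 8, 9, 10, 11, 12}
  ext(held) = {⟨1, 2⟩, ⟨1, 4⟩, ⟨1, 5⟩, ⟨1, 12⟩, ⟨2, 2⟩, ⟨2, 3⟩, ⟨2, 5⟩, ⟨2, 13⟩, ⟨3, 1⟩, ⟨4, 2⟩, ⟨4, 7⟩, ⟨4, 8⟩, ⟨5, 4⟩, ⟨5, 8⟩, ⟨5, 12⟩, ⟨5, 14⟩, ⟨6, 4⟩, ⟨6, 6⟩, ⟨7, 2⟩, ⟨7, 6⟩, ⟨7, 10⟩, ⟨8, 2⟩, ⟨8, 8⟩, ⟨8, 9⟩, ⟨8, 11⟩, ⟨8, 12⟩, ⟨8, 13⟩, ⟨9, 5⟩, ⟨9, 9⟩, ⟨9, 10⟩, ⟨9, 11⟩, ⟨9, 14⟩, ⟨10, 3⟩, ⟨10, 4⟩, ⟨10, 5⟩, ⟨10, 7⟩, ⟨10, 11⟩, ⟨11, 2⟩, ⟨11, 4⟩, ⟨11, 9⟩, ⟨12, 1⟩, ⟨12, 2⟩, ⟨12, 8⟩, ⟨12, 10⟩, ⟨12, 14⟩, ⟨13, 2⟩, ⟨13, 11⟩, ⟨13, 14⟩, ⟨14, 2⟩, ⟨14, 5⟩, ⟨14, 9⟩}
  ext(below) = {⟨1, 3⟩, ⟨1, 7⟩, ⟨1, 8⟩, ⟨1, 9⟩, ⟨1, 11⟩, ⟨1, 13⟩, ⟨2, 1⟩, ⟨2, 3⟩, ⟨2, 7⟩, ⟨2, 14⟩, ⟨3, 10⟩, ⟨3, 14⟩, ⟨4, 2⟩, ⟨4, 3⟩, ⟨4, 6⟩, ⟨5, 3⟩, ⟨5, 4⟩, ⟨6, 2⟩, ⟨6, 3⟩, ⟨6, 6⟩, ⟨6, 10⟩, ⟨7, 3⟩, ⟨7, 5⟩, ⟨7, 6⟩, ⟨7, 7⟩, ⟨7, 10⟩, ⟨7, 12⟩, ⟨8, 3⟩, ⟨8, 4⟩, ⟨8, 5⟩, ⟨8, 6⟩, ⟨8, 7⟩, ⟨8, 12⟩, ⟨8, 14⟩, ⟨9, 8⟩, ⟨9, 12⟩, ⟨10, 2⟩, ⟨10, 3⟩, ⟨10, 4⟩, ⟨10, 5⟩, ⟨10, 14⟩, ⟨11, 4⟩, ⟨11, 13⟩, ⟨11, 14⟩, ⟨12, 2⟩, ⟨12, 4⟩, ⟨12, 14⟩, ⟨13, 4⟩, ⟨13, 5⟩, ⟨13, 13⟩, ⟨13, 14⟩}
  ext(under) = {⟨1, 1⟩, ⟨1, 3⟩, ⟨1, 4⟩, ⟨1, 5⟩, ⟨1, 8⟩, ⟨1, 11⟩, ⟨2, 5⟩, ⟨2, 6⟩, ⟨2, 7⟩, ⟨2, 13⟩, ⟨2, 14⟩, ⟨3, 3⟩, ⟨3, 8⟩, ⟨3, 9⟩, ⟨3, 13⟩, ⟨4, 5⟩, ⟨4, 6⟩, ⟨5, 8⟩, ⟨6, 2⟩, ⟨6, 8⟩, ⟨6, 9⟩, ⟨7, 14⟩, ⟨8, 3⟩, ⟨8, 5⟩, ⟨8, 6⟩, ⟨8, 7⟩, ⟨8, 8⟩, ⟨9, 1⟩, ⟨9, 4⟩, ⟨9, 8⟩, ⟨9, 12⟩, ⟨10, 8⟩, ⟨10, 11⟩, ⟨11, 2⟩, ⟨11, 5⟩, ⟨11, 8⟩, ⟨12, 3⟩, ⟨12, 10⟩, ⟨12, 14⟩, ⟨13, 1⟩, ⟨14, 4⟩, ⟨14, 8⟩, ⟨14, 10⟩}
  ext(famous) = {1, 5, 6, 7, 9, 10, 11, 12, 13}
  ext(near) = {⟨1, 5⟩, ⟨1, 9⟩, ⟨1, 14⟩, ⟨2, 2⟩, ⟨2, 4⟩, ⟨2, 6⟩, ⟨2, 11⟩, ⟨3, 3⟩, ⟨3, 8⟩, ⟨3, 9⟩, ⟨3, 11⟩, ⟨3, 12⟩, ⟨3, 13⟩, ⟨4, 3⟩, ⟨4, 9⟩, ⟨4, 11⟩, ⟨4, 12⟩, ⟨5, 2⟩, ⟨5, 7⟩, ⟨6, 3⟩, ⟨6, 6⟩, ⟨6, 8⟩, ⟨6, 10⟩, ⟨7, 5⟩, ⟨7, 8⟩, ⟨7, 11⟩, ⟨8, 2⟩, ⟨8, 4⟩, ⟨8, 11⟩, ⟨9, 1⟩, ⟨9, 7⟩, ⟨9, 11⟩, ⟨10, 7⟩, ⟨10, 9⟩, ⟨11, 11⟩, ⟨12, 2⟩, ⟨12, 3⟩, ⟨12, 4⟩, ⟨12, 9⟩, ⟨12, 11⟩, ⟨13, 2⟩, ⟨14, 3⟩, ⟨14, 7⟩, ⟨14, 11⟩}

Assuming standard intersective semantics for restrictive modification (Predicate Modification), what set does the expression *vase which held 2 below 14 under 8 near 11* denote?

⟦which held 2⟧ = {x : ⟨x, 2⟩ ∈ ⟦held⟧} = {1, 2, 4, 7, 8, 11, 12, 13, 14}
⟦below 14⟧ = {x : ⟨x, 14⟩ ∈ ⟦below⟧} = {2, 3, 8, 10, 11, 12, 13}
⟦under 8⟧ = {x : ⟨x, 8⟩ ∈ ⟦under⟧} = {1, 3, 5, 6, 8, 9, 10, 11, 14}
⟦near 11⟧ = {x : ⟨x, 11⟩ ∈ ⟦near⟧} = {2, 3, 4, 7, 8, 9, 11, 12, 14}
⟦vase⟧ = {1, 3, 6, 7, 8, 9, 10, 11, 12}
… ∩ ⟦which held 2⟧ = {1, 3, 6, 7, 8, 9, 10, 11, 12} ∩ {1, 2, 4, 7, 8, 11, 12, 13, 14} = {1, 7, 8, 11, 12}
… ∩ ⟦below 14⟧ = {1, 7, 8, 11, 12} ∩ {2, 3, 8, 10, 11, 12, 13} = {8, 11, 12}
… ∩ ⟦under 8⟧ = {8, 11, 12} ∩ {1, 3, 5, 6, 8, 9, 10, 11, 14} = {8, 11}
… ∩ ⟦near 11⟧ = {8, 11} ∩ {2, 3, 4, 7, 8, 9, 11, 12, 14} = {8, 11}
So ⟦vase which held 2 below 14 under 8 near 11⟧ = {8, 11}.

{8, 11}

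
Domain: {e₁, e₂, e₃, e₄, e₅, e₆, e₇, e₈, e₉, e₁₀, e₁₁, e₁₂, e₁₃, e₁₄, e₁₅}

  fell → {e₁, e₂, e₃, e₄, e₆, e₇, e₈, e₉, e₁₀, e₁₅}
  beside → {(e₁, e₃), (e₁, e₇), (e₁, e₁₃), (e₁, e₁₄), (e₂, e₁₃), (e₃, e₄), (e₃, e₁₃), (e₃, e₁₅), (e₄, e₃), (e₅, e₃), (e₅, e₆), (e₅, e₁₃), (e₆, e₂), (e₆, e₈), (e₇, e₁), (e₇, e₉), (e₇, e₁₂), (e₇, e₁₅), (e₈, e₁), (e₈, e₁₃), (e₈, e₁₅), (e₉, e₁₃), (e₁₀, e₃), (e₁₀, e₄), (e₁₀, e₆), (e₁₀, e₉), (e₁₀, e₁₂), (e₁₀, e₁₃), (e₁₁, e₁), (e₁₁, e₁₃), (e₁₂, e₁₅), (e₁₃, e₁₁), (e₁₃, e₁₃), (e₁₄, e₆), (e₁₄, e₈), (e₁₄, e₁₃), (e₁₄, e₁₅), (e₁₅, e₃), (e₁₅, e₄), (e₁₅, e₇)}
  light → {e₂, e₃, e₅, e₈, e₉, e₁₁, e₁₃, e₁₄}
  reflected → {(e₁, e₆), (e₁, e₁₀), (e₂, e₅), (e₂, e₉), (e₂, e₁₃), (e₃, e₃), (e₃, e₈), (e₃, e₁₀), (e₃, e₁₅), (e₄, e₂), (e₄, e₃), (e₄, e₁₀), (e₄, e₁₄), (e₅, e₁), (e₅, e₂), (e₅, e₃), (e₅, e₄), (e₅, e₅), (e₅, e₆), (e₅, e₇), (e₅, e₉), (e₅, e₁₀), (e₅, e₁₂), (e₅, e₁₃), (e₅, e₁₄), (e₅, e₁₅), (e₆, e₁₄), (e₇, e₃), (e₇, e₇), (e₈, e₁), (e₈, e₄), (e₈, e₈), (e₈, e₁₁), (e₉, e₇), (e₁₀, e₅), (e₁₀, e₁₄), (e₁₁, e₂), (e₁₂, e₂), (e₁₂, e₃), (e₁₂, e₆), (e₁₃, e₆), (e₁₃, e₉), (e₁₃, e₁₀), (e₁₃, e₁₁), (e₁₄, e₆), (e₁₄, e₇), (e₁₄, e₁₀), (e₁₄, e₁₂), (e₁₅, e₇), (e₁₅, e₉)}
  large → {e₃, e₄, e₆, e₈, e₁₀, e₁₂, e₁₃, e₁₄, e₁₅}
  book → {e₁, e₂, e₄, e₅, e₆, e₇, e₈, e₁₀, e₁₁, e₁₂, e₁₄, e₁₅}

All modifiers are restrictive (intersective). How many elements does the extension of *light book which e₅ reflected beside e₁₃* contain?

⟦which e₅ reflected⟧ = {x : ⟨e₅, x⟩ ∈ ⟦reflected⟧} = {e₁, e₂, e₃, e₄, e₅, e₆, e₇, e₉, e₁₀, e₁₂, e₁₃, e₁₄, e₁₅}
⟦beside e₁₃⟧ = {x : ⟨x, e₁₃⟩ ∈ ⟦beside⟧} = {e₁, e₂, e₃, e₅, e₈, e₉, e₁₀, e₁₁, e₁₃, e₁₄}
⟦book⟧ = {e₁, e₂, e₄, e₅, e₆, e₇, e₈, e₁₀, e₁₁, e₁₂, e₁₄, e₁₅}
… ∩ ⟦which e₅ reflected⟧ = {e₁, e₂, e₄, e₅, e₆, e₇, e₈, e₁₀, e₁₁, e₁₂, e₁₄, e₁₅} ∩ {e₁, e₂, e₃, e₄, e₅, e₆, e₇, e₉, e₁₀, e₁₂, e₁₃, e₁₄, e₁₅} = {e₁, e₂, e₄, e₅, e₆, e₇, e₁₀, e₁₂, e₁₄, e₁₅}
… ∩ ⟦beside e₁₃⟧ = {e₁, e₂, e₄, e₅, e₆, e₇, e₁₀, e₁₂, e₁₄, e₁₅} ∩ {e₁, e₂, e₃, e₅, e₈, e₉, e₁₀, e₁₁, e₁₃, e₁₄} = {e₁, e₂, e₅, e₁₀, e₁₄}
… ∩ ⟦light⟧ = {e₁, e₂, e₅, e₁₀, e₁₄} ∩ {e₂, e₃, e₅, e₈, e₉, e₁₁, e₁₃, e₁₄} = {e₂, e₅, e₁₄}
⟦light book which e₅ reflected beside e₁₃⟧ = {e₂, e₅, e₁₄}, so the cardinality is 3.

3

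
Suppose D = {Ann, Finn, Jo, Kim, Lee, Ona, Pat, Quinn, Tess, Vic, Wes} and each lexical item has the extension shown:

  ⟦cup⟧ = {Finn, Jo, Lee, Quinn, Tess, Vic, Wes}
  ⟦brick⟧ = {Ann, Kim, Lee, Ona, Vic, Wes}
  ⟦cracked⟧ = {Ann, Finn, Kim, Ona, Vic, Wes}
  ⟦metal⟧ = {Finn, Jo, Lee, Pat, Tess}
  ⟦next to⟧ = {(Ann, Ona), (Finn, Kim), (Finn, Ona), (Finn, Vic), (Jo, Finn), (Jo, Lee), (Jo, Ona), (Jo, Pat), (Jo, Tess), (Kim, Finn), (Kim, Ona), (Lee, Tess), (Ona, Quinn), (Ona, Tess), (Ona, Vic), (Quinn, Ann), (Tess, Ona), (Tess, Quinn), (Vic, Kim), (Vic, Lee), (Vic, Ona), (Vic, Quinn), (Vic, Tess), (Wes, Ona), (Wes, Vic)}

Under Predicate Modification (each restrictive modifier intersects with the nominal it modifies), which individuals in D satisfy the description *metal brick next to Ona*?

{}

⟦next to Ona⟧ = {x : ⟨x, Ona⟩ ∈ ⟦next to⟧} = {Ann, Finn, Jo, Kim, Tess, Vic, Wes}
⟦brick⟧ = {Ann, Kim, Lee, Ona, Vic, Wes}
… ∩ ⟦next to Ona⟧ = {Ann, Kim, Lee, Ona, Vic, Wes} ∩ {Ann, Finn, Jo, Kim, Tess, Vic, Wes} = {Ann, Kim, Vic, Wes}
… ∩ ⟦metal⟧ = {Ann, Kim, Vic, Wes} ∩ {Finn, Jo, Lee, Pat, Tess} = ∅
So ⟦metal brick next to Ona⟧ = {}.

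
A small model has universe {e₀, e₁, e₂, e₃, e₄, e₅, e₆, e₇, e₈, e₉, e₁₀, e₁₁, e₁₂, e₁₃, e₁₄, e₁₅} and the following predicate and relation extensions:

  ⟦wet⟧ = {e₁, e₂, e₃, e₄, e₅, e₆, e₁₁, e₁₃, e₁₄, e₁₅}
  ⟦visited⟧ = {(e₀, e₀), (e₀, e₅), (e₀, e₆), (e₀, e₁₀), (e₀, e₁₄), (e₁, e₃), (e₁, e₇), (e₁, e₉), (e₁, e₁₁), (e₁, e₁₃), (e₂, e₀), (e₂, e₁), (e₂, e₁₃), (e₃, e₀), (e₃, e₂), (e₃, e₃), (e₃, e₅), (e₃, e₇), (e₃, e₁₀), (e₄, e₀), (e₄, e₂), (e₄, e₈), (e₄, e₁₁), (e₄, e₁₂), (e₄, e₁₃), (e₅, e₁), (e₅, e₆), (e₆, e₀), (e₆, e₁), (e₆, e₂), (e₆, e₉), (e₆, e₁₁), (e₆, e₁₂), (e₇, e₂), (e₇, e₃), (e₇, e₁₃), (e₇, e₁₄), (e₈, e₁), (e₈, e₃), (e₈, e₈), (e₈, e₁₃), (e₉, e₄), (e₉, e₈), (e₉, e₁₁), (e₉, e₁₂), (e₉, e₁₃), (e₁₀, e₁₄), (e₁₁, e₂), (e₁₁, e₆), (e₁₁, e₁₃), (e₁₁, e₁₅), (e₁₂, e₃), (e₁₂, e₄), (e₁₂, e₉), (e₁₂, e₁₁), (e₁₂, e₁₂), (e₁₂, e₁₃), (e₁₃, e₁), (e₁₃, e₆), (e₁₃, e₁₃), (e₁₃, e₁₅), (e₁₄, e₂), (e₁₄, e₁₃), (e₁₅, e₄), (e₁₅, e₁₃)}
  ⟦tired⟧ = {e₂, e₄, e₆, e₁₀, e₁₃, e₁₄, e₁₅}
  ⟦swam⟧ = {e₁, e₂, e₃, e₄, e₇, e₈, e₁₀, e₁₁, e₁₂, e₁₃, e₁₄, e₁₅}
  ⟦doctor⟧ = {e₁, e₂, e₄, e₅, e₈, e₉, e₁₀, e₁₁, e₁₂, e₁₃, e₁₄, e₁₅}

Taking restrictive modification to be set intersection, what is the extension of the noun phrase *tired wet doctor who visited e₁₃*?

{e₂, e₄, e₁₃, e₁₄, e₁₅}

⟦who visited e₁₃⟧ = {x : ⟨x, e₁₃⟩ ∈ ⟦visited⟧} = {e₁, e₂, e₄, e₇, e₈, e₉, e₁₁, e₁₂, e₁₃, e₁₄, e₁₅}
⟦doctor⟧ = {e₁, e₂, e₄, e₅, e₈, e₉, e₁₀, e₁₁, e₁₂, e₁₃, e₁₄, e₁₅}
… ∩ ⟦who visited e₁₃⟧ = {e₁, e₂, e₄, e₅, e₈, e₉, e₁₀, e₁₁, e₁₂, e₁₃, e₁₄, e₁₅} ∩ {e₁, e₂, e₄, e₇, e₈, e₉, e₁₁, e₁₂, e₁₃, e₁₄, e₁₅} = {e₁, e₂, e₄, e₈, e₉, e₁₁, e₁₂, e₁₃, e₁₄, e₁₅}
… ∩ ⟦tired⟧ = {e₁, e₂, e₄, e₈, e₉, e₁₁, e₁₂, e₁₃, e₁₄, e₁₅} ∩ {e₂, e₄, e₆, e₁₀, e₁₃, e₁₄, e₁₅} = {e₂, e₄, e₁₃, e₁₄, e₁₅}
… ∩ ⟦wet⟧ = {e₂, e₄, e₁₃, e₁₄, e₁₅} ∩ {e₁, e₂, e₃, e₄, e₅, e₆, e₁₁, e₁₃, e₁₄, e₁₅} = {e₂, e₄, e₁₃, e₁₄, e₁₅}
So ⟦tired wet doctor who visited e₁₃⟧ = {e₂, e₄, e₁₃, e₁₄, e₁₅}.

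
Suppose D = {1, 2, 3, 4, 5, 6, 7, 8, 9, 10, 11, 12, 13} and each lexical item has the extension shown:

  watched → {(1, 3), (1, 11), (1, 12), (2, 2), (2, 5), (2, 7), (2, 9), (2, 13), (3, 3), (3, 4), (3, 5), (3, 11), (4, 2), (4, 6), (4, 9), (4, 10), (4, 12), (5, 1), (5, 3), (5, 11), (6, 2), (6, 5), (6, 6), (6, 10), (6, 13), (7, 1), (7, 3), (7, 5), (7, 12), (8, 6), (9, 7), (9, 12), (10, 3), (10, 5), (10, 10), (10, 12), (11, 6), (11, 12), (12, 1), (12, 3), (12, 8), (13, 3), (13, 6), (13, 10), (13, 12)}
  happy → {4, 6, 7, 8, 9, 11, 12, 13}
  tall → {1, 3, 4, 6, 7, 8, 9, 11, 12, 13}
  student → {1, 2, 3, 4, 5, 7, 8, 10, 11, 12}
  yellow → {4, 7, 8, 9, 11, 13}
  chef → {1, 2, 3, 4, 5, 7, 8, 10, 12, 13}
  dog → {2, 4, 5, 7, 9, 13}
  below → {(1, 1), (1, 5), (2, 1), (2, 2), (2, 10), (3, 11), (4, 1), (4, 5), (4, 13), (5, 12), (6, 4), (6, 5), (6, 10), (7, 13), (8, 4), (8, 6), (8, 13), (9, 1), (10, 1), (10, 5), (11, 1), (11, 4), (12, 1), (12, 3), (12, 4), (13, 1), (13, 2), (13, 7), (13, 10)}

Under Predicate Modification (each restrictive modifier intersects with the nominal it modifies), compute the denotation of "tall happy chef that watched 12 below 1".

⟦that watched 12⟧ = {x : ⟨x, 12⟩ ∈ ⟦watched⟧} = {1, 4, 7, 9, 10, 11, 13}
⟦below 1⟧ = {x : ⟨x, 1⟩ ∈ ⟦below⟧} = {1, 2, 4, 9, 10, 11, 12, 13}
⟦chef⟧ = {1, 2, 3, 4, 5, 7, 8, 10, 12, 13}
… ∩ ⟦that watched 12⟧ = {1, 2, 3, 4, 5, 7, 8, 10, 12, 13} ∩ {1, 4, 7, 9, 10, 11, 13} = {1, 4, 7, 10, 13}
… ∩ ⟦below 1⟧ = {1, 4, 7, 10, 13} ∩ {1, 2, 4, 9, 10, 11, 12, 13} = {1, 4, 10, 13}
… ∩ ⟦tall⟧ = {1, 4, 10, 13} ∩ {1, 3, 4, 6, 7, 8, 9, 11, 12, 13} = {1, 4, 13}
… ∩ ⟦happy⟧ = {1, 4, 13} ∩ {4, 6, 7, 8, 9, 11, 12, 13} = {4, 13}
So ⟦tall happy chef that watched 12 below 1⟧ = {4, 13}.

{4, 13}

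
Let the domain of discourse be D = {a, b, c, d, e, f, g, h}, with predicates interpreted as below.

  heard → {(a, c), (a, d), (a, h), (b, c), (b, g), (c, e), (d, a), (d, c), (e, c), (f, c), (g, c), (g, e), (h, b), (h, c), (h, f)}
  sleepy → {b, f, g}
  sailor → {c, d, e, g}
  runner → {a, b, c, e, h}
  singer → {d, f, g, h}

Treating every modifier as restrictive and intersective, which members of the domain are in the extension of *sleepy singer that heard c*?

⟦that heard c⟧ = {x : ⟨x, c⟩ ∈ ⟦heard⟧} = {a, b, d, e, f, g, h}
⟦singer⟧ = {d, f, g, h}
… ∩ ⟦that heard c⟧ = {d, f, g, h} ∩ {a, b, d, e, f, g, h} = {d, f, g, h}
… ∩ ⟦sleepy⟧ = {d, f, g, h} ∩ {b, f, g} = {f, g}
So ⟦sleepy singer that heard c⟧ = {f, g}.

{f, g}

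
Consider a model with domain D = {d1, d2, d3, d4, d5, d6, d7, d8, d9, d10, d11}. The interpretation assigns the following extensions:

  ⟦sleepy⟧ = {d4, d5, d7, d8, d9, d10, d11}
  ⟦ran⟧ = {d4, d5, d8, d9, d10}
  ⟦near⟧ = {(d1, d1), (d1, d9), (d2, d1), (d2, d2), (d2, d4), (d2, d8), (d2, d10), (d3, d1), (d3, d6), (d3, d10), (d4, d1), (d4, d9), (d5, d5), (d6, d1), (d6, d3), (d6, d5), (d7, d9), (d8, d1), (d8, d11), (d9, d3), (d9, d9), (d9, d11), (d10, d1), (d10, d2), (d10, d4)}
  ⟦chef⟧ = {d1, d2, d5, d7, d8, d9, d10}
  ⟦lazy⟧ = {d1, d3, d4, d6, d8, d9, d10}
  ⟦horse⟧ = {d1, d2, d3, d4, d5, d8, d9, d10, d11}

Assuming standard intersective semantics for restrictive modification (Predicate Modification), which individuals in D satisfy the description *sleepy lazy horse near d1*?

{d4, d8, d10}

⟦near d1⟧ = {x : ⟨x, d1⟩ ∈ ⟦near⟧} = {d1, d2, d3, d4, d6, d8, d10}
⟦horse⟧ = {d1, d2, d3, d4, d5, d8, d9, d10, d11}
… ∩ ⟦near d1⟧ = {d1, d2, d3, d4, d5, d8, d9, d10, d11} ∩ {d1, d2, d3, d4, d6, d8, d10} = {d1, d2, d3, d4, d8, d10}
… ∩ ⟦sleepy⟧ = {d1, d2, d3, d4, d8, d10} ∩ {d4, d5, d7, d8, d9, d10, d11} = {d4, d8, d10}
… ∩ ⟦lazy⟧ = {d4, d8, d10} ∩ {d1, d3, d4, d6, d8, d9, d10} = {d4, d8, d10}
So ⟦sleepy lazy horse near d1⟧ = {d4, d8, d10}.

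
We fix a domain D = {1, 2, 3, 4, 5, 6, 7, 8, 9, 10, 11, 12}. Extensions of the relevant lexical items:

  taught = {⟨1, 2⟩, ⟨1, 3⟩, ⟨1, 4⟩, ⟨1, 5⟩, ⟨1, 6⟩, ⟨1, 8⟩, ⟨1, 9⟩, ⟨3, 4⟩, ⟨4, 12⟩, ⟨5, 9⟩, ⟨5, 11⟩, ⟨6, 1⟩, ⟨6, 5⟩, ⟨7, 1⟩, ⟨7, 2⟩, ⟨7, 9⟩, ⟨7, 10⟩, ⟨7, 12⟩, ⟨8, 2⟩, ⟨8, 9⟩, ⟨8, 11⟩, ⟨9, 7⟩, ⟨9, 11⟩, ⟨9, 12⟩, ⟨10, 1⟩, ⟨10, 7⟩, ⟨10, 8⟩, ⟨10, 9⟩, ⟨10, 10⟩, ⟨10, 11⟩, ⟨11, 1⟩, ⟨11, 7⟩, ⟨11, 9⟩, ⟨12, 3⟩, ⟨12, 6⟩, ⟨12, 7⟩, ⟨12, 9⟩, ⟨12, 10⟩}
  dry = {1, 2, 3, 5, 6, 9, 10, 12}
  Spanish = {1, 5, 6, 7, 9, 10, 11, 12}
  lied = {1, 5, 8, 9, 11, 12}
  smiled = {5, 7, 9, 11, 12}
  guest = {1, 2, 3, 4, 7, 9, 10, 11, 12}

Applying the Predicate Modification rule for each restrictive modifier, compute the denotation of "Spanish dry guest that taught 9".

⟦that taught 9⟧ = {x : ⟨x, 9⟩ ∈ ⟦taught⟧} = {1, 5, 7, 8, 10, 11, 12}
⟦guest⟧ = {1, 2, 3, 4, 7, 9, 10, 11, 12}
… ∩ ⟦that taught 9⟧ = {1, 2, 3, 4, 7, 9, 10, 11, 12} ∩ {1, 5, 7, 8, 10, 11, 12} = {1, 7, 10, 11, 12}
… ∩ ⟦Spanish⟧ = {1, 7, 10, 11, 12} ∩ {1, 5, 6, 7, 9, 10, 11, 12} = {1, 7, 10, 11, 12}
… ∩ ⟦dry⟧ = {1, 7, 10, 11, 12} ∩ {1, 2, 3, 5, 6, 9, 10, 12} = {1, 10, 12}
So ⟦Spanish dry guest that taught 9⟧ = {1, 10, 12}.

{1, 10, 12}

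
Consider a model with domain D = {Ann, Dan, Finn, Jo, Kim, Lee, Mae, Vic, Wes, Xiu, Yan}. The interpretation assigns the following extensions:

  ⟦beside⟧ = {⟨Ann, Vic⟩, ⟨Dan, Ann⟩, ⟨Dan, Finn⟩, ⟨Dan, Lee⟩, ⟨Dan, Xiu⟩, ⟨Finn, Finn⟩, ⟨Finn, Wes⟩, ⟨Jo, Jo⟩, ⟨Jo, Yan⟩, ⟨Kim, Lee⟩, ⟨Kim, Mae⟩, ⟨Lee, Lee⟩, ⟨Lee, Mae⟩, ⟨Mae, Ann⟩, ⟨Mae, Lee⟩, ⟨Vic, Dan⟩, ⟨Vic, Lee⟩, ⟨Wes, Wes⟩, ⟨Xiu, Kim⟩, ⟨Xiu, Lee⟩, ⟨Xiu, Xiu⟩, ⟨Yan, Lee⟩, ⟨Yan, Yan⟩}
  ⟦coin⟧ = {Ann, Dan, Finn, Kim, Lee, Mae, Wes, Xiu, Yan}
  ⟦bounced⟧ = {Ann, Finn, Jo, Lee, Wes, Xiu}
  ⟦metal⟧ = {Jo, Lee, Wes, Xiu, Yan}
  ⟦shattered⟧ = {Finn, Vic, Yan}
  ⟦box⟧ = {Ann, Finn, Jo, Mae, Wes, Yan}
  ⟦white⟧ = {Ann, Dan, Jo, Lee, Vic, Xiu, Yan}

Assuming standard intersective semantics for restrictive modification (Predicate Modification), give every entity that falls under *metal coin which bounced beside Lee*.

{Lee, Xiu}

⟦which bounced⟧ = ⟦bounced⟧ = {Ann, Finn, Jo, Lee, Wes, Xiu}
⟦beside Lee⟧ = {x : ⟨x, Lee⟩ ∈ ⟦beside⟧} = {Dan, Kim, Lee, Mae, Vic, Xiu, Yan}
⟦coin⟧ = {Ann, Dan, Finn, Kim, Lee, Mae, Wes, Xiu, Yan}
… ∩ ⟦which bounced⟧ = {Ann, Dan, Finn, Kim, Lee, Mae, Wes, Xiu, Yan} ∩ {Ann, Finn, Jo, Lee, Wes, Xiu} = {Ann, Finn, Lee, Wes, Xiu}
… ∩ ⟦beside Lee⟧ = {Ann, Finn, Lee, Wes, Xiu} ∩ {Dan, Kim, Lee, Mae, Vic, Xiu, Yan} = {Lee, Xiu}
… ∩ ⟦metal⟧ = {Lee, Xiu} ∩ {Jo, Lee, Wes, Xiu, Yan} = {Lee, Xiu}
So ⟦metal coin which bounced beside Lee⟧ = {Lee, Xiu}.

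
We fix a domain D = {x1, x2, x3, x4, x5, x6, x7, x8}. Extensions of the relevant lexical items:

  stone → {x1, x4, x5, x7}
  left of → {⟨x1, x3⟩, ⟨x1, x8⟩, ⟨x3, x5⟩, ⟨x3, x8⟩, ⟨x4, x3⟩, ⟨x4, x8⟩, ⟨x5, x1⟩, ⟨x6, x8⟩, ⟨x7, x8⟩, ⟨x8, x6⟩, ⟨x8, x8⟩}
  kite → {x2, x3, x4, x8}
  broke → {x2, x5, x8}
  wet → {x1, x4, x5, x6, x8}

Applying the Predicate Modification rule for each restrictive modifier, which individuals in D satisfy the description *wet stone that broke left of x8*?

∅

⟦that broke⟧ = ⟦broke⟧ = {x2, x5, x8}
⟦left of x8⟧ = {x : ⟨x, x8⟩ ∈ ⟦left of⟧} = {x1, x3, x4, x6, x7, x8}
⟦stone⟧ = {x1, x4, x5, x7}
… ∩ ⟦that broke⟧ = {x1, x4, x5, x7} ∩ {x2, x5, x8} = {x5}
… ∩ ⟦left of x8⟧ = {x5} ∩ {x1, x3, x4, x6, x7, x8} = ∅
… ∩ ⟦wet⟧ = ∅ ∩ {x1, x4, x5, x6, x8} = ∅
So ⟦wet stone that broke left of x8⟧ = ∅.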